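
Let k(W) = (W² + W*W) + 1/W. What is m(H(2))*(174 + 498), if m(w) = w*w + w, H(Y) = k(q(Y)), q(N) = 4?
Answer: 720594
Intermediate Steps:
k(W) = 1/W + 2*W² (k(W) = (W² + W²) + 1/W = 2*W² + 1/W = 1/W + 2*W²)
H(Y) = 129/4 (H(Y) = (1 + 2*4³)/4 = (1 + 2*64)/4 = (1 + 128)/4 = (¼)*129 = 129/4)
m(w) = w + w² (m(w) = w² + w = w + w²)
m(H(2))*(174 + 498) = (129*(1 + 129/4)/4)*(174 + 498) = ((129/4)*(133/4))*672 = (17157/16)*672 = 720594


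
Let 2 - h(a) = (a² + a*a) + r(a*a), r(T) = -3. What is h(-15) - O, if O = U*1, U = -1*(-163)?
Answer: -608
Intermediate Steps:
U = 163
h(a) = 5 - 2*a² (h(a) = 2 - ((a² + a*a) - 3) = 2 - ((a² + a²) - 3) = 2 - (2*a² - 3) = 2 - (-3 + 2*a²) = 2 + (3 - 2*a²) = 5 - 2*a²)
O = 163 (O = 163*1 = 163)
h(-15) - O = (5 - 2*(-15)²) - 1*163 = (5 - 2*225) - 163 = (5 - 450) - 163 = -445 - 163 = -608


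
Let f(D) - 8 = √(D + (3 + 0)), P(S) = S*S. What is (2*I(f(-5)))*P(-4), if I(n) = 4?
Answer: 128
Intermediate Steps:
P(S) = S²
f(D) = 8 + √(3 + D) (f(D) = 8 + √(D + (3 + 0)) = 8 + √(D + 3) = 8 + √(3 + D))
(2*I(f(-5)))*P(-4) = (2*4)*(-4)² = 8*16 = 128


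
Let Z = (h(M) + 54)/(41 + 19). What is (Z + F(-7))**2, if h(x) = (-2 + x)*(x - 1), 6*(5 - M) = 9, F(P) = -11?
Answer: 644809/6400 ≈ 100.75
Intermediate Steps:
M = 7/2 (M = 5 - 1/6*9 = 5 - 3/2 = 7/2 ≈ 3.5000)
h(x) = (-1 + x)*(-2 + x) (h(x) = (-2 + x)*(-1 + x) = (-1 + x)*(-2 + x))
Z = 77/80 (Z = ((2 + (7/2)**2 - 3*7/2) + 54)/(41 + 19) = ((2 + 49/4 - 21/2) + 54)/60 = (15/4 + 54)*(1/60) = (231/4)*(1/60) = 77/80 ≈ 0.96250)
(Z + F(-7))**2 = (77/80 - 11)**2 = (-803/80)**2 = 644809/6400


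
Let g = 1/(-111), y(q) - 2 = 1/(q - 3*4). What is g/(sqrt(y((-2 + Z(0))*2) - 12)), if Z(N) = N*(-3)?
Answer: 4*I*sqrt(161)/17871 ≈ 0.00284*I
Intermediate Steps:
Z(N) = -3*N
y(q) = 2 + 1/(-12 + q) (y(q) = 2 + 1/(q - 3*4) = 2 + 1/(q - 12) = 2 + 1/(-12 + q))
g = -1/111 ≈ -0.0090090
g/(sqrt(y((-2 + Z(0))*2) - 12)) = -1/(111*sqrt((-23 + 2*((-2 - 3*0)*2))/(-12 + (-2 - 3*0)*2) - 12)) = -1/(111*sqrt((-23 + 2*((-2 + 0)*2))/(-12 + (-2 + 0)*2) - 12)) = -1/(111*sqrt((-23 + 2*(-2*2))/(-12 - 2*2) - 12)) = -1/(111*sqrt((-23 + 2*(-4))/(-12 - 4) - 12)) = -1/(111*sqrt((-23 - 8)/(-16) - 12)) = -1/(111*sqrt(-1/16*(-31) - 12)) = -1/(111*sqrt(31/16 - 12)) = -(-4*I*sqrt(161)/161)/111 = -(-4)*I*sqrt(161)/17871 = 4*I*sqrt(161)/17871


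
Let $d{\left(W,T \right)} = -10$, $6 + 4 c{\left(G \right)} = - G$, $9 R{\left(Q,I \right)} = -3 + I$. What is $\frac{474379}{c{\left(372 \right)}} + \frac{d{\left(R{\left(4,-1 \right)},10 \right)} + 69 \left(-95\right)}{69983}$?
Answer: $- \frac{66398171899}{13226787} \approx -5020.0$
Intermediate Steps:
$R{\left(Q,I \right)} = - \frac{1}{3} + \frac{I}{9}$ ($R{\left(Q,I \right)} = \frac{-3 + I}{9} = - \frac{1}{3} + \frac{I}{9}$)
$c{\left(G \right)} = - \frac{3}{2} - \frac{G}{4}$ ($c{\left(G \right)} = - \frac{3}{2} + \frac{\left(-1\right) G}{4} = - \frac{3}{2} - \frac{G}{4}$)
$\frac{474379}{c{\left(372 \right)}} + \frac{d{\left(R{\left(4,-1 \right)},10 \right)} + 69 \left(-95\right)}{69983} = \frac{474379}{- \frac{3}{2} - 93} + \frac{-10 + 69 \left(-95\right)}{69983} = \frac{474379}{- \frac{3}{2} - 93} + \left(-10 - 6555\right) \frac{1}{69983} = \frac{474379}{- \frac{189}{2}} - \frac{6565}{69983} = 474379 \left(- \frac{2}{189}\right) - \frac{6565}{69983} = - \frac{948758}{189} - \frac{6565}{69983} = - \frac{66398171899}{13226787}$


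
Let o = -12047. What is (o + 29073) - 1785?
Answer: 15241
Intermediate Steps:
(o + 29073) - 1785 = (-12047 + 29073) - 1785 = 17026 - 1785 = 15241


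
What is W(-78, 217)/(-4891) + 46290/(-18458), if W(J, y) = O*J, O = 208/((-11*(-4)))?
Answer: -109799211/45139039 ≈ -2.4325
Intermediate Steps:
O = 52/11 (O = 208/44 = 208*(1/44) = 52/11 ≈ 4.7273)
W(J, y) = 52*J/11
W(-78, 217)/(-4891) + 46290/(-18458) = ((52/11)*(-78))/(-4891) + 46290/(-18458) = -4056/11*(-1/4891) + 46290*(-1/18458) = 4056/53801 - 23145/9229 = -109799211/45139039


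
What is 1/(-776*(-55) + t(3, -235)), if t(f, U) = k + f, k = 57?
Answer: 1/42740 ≈ 2.3397e-5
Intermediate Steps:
t(f, U) = 57 + f
1/(-776*(-55) + t(3, -235)) = 1/(-776*(-55) + (57 + 3)) = 1/(42680 + 60) = 1/42740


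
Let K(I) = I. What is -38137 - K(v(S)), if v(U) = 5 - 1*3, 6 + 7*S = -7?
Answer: -38139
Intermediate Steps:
S = -13/7 (S = -6/7 + (⅐)*(-7) = -6/7 - 1 = -13/7 ≈ -1.8571)
v(U) = 2 (v(U) = 5 - 3 = 2)
-38137 - K(v(S)) = -38137 - 1*2 = -38137 - 2 = -38139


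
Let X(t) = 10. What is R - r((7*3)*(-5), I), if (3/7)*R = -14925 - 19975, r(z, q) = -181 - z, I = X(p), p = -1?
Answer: -244072/3 ≈ -81357.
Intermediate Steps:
I = 10
R = -244300/3 (R = 7*(-14925 - 19975)/3 = (7/3)*(-34900) = -244300/3 ≈ -81433.)
R - r((7*3)*(-5), I) = -244300/3 - (-181 - 7*3*(-5)) = -244300/3 - (-181 - 21*(-5)) = -244300/3 - (-181 - 1*(-105)) = -244300/3 - (-181 + 105) = -244300/3 - 1*(-76) = -244300/3 + 76 = -244072/3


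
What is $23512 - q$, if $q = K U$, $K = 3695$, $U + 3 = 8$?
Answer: $5037$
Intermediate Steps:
$U = 5$ ($U = -3 + 8 = 5$)
$q = 18475$ ($q = 3695 \cdot 5 = 18475$)
$23512 - q = 23512 - 18475 = 5037$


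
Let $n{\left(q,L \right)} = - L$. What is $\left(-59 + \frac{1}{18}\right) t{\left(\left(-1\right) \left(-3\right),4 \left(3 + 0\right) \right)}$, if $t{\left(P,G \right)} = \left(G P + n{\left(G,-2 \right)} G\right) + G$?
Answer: $-4244$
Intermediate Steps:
$t{\left(P,G \right)} = 3 G + G P$ ($t{\left(P,G \right)} = \left(G P + \left(-1\right) \left(-2\right) G\right) + G = \left(G P + 2 G\right) + G = \left(2 G + G P\right) + G = 3 G + G P$)
$\left(-59 + \frac{1}{18}\right) t{\left(\left(-1\right) \left(-3\right),4 \left(3 + 0\right) \right)} = \left(-59 + \frac{1}{18}\right) 4 \left(3 + 0\right) \left(3 - -3\right) = \left(-59 + \frac{1}{18}\right) 4 \cdot 3 \left(3 + 3\right) = - \frac{1061 \cdot 12 \cdot 6}{18} = \left(- \frac{1061}{18}\right) 72 = -4244$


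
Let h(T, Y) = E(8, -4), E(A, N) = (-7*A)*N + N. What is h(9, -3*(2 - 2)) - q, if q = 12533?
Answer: -12313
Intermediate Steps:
E(A, N) = N - 7*A*N (E(A, N) = -7*A*N + N = N - 7*A*N)
h(T, Y) = 220 (h(T, Y) = -4*(1 - 7*8) = -4*(1 - 56) = -4*(-55) = 220)
h(9, -3*(2 - 2)) - q = 220 - 1*12533 = 220 - 12533 = -12313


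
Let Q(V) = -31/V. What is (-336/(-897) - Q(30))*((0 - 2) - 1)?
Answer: -12629/2990 ≈ -4.2237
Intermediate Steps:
(-336/(-897) - Q(30))*((0 - 2) - 1) = (-336/(-897) - (-31)/30)*((0 - 2) - 1) = (-336*(-1/897) - (-31)/30)*(-2 - 1) = (112/299 - 1*(-31/30))*(-3) = (112/299 + 31/30)*(-3) = (12629/8970)*(-3) = -12629/2990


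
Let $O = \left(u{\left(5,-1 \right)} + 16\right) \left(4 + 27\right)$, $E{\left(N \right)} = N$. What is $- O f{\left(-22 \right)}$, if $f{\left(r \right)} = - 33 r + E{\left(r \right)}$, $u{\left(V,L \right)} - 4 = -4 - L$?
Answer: $-371008$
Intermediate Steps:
$u{\left(V,L \right)} = - L$ ($u{\left(V,L \right)} = 4 - \left(4 + L\right) = - L$)
$f{\left(r \right)} = - 32 r$ ($f{\left(r \right)} = - 33 r + r = - 32 r$)
$O = 527$ ($O = \left(\left(-1\right) \left(-1\right) + 16\right) \left(4 + 27\right) = \left(1 + 16\right) 31 = 17 \cdot 31 = 527$)
$- O f{\left(-22 \right)} = - 527 \left(\left(-32\right) \left(-22\right)\right) = - 527 \cdot 704 = \left(-1\right) 371008 = -371008$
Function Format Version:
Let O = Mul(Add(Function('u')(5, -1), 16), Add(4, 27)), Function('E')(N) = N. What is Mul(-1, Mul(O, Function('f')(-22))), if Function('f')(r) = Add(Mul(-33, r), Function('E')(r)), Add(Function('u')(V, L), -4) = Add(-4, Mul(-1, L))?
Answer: -371008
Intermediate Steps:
Function('u')(V, L) = Mul(-1, L) (Function('u')(V, L) = Add(4, Add(-4, Mul(-1, L))) = Mul(-1, L))
Function('f')(r) = Mul(-32, r) (Function('f')(r) = Add(Mul(-33, r), r) = Mul(-32, r))
O = 527 (O = Mul(Add(Mul(-1, -1), 16), Add(4, 27)) = Mul(Add(1, 16), 31) = Mul(17, 31) = 527)
Mul(-1, Mul(O, Function('f')(-22))) = Mul(-1, Mul(527, Mul(-32, -22))) = Mul(-1, Mul(527, 704)) = Mul(-1, 371008) = -371008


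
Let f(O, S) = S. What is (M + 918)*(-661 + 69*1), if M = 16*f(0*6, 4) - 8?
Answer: -576608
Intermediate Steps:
M = 56 (M = 16*4 - 8 = 64 - 8 = 56)
(M + 918)*(-661 + 69*1) = (56 + 918)*(-661 + 69*1) = 974*(-661 + 69) = 974*(-592) = -576608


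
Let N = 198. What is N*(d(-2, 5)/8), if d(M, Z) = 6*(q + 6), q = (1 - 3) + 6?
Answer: 1485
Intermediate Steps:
q = 4 (q = -2 + 6 = 4)
d(M, Z) = 60 (d(M, Z) = 6*(4 + 6) = 6*10 = 60)
N*(d(-2, 5)/8) = 198*(60/8) = 198*(60*(1/8)) = 198*(15/2) = 1485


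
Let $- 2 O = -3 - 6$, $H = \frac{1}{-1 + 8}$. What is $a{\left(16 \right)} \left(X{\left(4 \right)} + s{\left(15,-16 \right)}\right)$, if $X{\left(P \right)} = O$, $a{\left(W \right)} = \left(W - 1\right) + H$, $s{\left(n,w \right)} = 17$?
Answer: $\frac{2279}{7} \approx 325.57$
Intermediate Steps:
$H = \frac{1}{7} \approx 0.14286$
$a{\left(W \right)} = - \frac{6}{7} + W$ ($a{\left(W \right)} = \left(W - 1\right) + \frac{1}{7} = \left(-1 + W\right) + \frac{1}{7} = - \frac{6}{7} + W$)
$O = \frac{9}{2}$ ($O = - \frac{-3 - 6}{2} = \left(- \frac{1}{2}\right) \left(-9\right) = \frac{9}{2} \approx 4.5$)
$X{\left(P \right)} = \frac{9}{2}$
$a{\left(16 \right)} \left(X{\left(4 \right)} + s{\left(15,-16 \right)}\right) = \left(- \frac{6}{7} + 16\right) \left(\frac{9}{2} + 17\right) = \frac{106}{7} \cdot \frac{43}{2} = \frac{2279}{7}$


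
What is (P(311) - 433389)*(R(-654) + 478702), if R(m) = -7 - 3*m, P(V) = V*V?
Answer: -161821830876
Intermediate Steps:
P(V) = V**2
(P(311) - 433389)*(R(-654) + 478702) = (311**2 - 433389)*((-7 - 3*(-654)) + 478702) = (96721 - 433389)*((-7 + 1962) + 478702) = -336668*(1955 + 478702) = -336668*480657 = -161821830876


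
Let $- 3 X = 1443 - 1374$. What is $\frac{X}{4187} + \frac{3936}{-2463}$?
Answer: $- \frac{5512227}{3437527} \approx -1.6035$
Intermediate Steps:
$X = -23$ ($X = - \frac{1443 - 1374}{3} = \left(- \frac{1}{3}\right) 69 = -23$)
$\frac{X}{4187} + \frac{3936}{-2463} = - \frac{23}{4187} + \frac{3936}{-2463} = \left(-23\right) \frac{1}{4187} + 3936 \left(- \frac{1}{2463}\right) = - \frac{23}{4187} - \frac{1312}{821} = - \frac{5512227}{3437527}$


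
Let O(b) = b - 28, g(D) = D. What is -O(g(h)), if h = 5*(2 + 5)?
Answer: -7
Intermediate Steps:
h = 35 (h = 5*7 = 35)
O(b) = -28 + b
-O(g(h)) = -(-28 + 35) = -1*7 = -7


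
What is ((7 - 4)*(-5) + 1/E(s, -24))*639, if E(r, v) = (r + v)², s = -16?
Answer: -15335361/1600 ≈ -9584.6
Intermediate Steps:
((7 - 4)*(-5) + 1/E(s, -24))*639 = ((7 - 4)*(-5) + 1/((-16 - 24)²))*639 = (3*(-5) + 1/((-40)²))*639 = (-15 + 1/1600)*639 = -23999/1600*639 = -15335361/1600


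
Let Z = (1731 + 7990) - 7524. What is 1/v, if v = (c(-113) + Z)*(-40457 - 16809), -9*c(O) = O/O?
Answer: -9/1132263352 ≈ -7.9487e-9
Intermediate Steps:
c(O) = -1/9 (c(O) = -O/(9*O) = -1/9*1 = -1/9)
Z = 2197 (Z = 9721 - 7524 = 2197)
v = -1132263352/9 (v = (-1/9 + 2197)*(-40457 - 16809) = (19772/9)*(-57266) = -1132263352/9 ≈ -1.2581e+8)
1/v = 1/(-1132263352/9) = -9/1132263352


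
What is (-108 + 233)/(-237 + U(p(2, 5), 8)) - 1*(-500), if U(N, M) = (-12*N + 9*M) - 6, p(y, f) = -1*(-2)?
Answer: 19475/39 ≈ 499.36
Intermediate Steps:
p(y, f) = 2
U(N, M) = -6 - 12*N + 9*M
(-108 + 233)/(-237 + U(p(2, 5), 8)) - 1*(-500) = (-108 + 233)/(-237 + (-6 - 12*2 + 9*8)) - 1*(-500) = 125/(-237 + (-6 - 24 + 72)) + 500 = 125/(-237 + 42) + 500 = 125/(-195) + 500 = 125*(-1/195) + 500 = -25/39 + 500 = 19475/39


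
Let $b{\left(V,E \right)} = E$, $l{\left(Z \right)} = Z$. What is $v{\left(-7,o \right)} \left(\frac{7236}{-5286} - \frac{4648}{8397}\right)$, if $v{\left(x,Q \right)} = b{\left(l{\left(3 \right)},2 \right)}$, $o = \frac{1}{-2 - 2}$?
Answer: $- \frac{28443340}{7397757} \approx -3.8449$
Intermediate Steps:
$o = - \frac{1}{4}$ ($o = \frac{1}{-4} = - \frac{1}{4} \approx -0.25$)
$v{\left(x,Q \right)} = 2$
$v{\left(-7,o \right)} \left(\frac{7236}{-5286} - \frac{4648}{8397}\right) = 2 \left(\frac{7236}{-5286} - \frac{4648}{8397}\right) = 2 \left(7236 \left(- \frac{1}{5286}\right) - \frac{4648}{8397}\right) = 2 \left(- \frac{1206}{881} - \frac{4648}{8397}\right) = 2 \left(- \frac{14221670}{7397757}\right) = - \frac{28443340}{7397757}$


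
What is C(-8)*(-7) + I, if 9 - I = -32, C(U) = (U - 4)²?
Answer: -967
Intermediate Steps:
C(U) = (-4 + U)²
I = 41 (I = 9 - 1*(-32) = 9 + 32 = 41)
C(-8)*(-7) + I = (-4 - 8)²*(-7) + 41 = (-12)²*(-7) + 41 = 144*(-7) + 41 = -1008 + 41 = -967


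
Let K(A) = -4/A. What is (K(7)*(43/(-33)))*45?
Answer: 2580/77 ≈ 33.506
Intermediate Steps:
(K(7)*(43/(-33)))*45 = ((-4/7)*(43/(-33)))*45 = ((-4*⅐)*(43*(-1/33)))*45 = -4/7*(-43/33)*45 = (172/231)*45 = 2580/77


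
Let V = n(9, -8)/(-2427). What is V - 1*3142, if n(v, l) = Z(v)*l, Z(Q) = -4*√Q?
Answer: -2541910/809 ≈ -3142.0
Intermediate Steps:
n(v, l) = -4*l*√v (n(v, l) = (-4*√v)*l = -4*l*√v)
V = -32/809 (V = -4*(-8)*√9/(-2427) = -4*(-8)*3*(-1/2427) = 96*(-1/2427) = -32/809 ≈ -0.039555)
V - 1*3142 = -32/809 - 1*3142 = -32/809 - 3142 = -2541910/809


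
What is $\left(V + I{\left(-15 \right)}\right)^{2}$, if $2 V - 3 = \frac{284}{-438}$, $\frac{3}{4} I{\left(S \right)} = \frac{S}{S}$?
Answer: $\frac{1207801}{191844} \approx 6.2957$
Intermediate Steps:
$I{\left(S \right)} = \frac{4}{3}$ ($I{\left(S \right)} = \frac{4 \frac{S}{S}}{3} = \frac{4}{3} \cdot 1 = \frac{4}{3}$)
$V = \frac{515}{438}$ ($V = \frac{3}{2} + \frac{284 \frac{1}{-438}}{2} = \frac{3}{2} + \frac{284 \left(- \frac{1}{438}\right)}{2} = \frac{3}{2} + \frac{1}{2} \left(- \frac{142}{219}\right) = \frac{3}{2} - \frac{71}{219} = \frac{515}{438} \approx 1.1758$)
$\left(V + I{\left(-15 \right)}\right)^{2} = \left(\frac{515}{438} + \frac{4}{3}\right)^{2} = \left(\frac{1099}{438}\right)^{2} = \frac{1207801}{191844}$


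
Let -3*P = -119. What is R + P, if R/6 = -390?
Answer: -6901/3 ≈ -2300.3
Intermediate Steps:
P = 119/3 (P = -⅓*(-119) = 119/3 ≈ 39.667)
R = -2340 (R = 6*(-390) = -2340)
R + P = -2340 + 119/3 = -6901/3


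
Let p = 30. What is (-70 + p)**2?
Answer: 1600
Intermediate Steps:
(-70 + p)**2 = (-70 + 30)**2 = (-40)**2 = 1600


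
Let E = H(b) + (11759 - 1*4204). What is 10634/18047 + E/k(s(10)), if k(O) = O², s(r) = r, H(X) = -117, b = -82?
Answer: 67648493/902350 ≈ 74.969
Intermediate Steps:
E = 7438 (E = -117 + (11759 - 1*4204) = -117 + (11759 - 4204) = -117 + 7555 = 7438)
10634/18047 + E/k(s(10)) = 10634/18047 + 7438/(10²) = 10634*(1/18047) + 7438/100 = 10634/18047 + 7438*(1/100) = 10634/18047 + 3719/50 = 67648493/902350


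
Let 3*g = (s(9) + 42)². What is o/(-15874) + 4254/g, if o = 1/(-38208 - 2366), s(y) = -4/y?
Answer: 166447765299487/22522542438044 ≈ 7.3903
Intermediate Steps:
g = 139876/243 (g = (-4/9 + 42)²/3 = (374/9)²/3 = (⅓)*(139876/81) = 139876/243 ≈ 575.62)
o = -1/40574 (o = 1/(-40574) = -1/40574 ≈ -2.4646e-5)
o/(-15874) + 4254/g = -1/40574/(-15874) + 4254/(139876/243) = -1/40574*(-1/15874) + 4254*(243/139876) = 1/644071676 + 516861/69938 = 166447765299487/22522542438044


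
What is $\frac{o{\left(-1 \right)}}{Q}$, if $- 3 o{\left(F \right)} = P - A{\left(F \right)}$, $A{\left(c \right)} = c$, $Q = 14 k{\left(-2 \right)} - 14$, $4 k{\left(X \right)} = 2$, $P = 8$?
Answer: $\frac{3}{7} \approx 0.42857$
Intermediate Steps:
$k{\left(X \right)} = \frac{1}{2}$ ($k{\left(X \right)} = \frac{1}{4} \cdot 2 = \frac{1}{2}$)
$Q = -7$ ($Q = 14 \cdot \frac{1}{2} - 14 = 7 - 14 = -7$)
$o{\left(F \right)} = - \frac{8}{3} + \frac{F}{3}$ ($o{\left(F \right)} = - \frac{8 - F}{3} = - \frac{8}{3} + \frac{F}{3}$)
$\frac{o{\left(-1 \right)}}{Q} = \frac{- \frac{8}{3} + \frac{1}{3} \left(-1\right)}{-7} = \left(- \frac{8}{3} - \frac{1}{3}\right) \left(- \frac{1}{7}\right) = \left(-3\right) \left(- \frac{1}{7}\right) = \frac{3}{7}$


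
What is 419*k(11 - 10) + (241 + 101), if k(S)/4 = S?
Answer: 2018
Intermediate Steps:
k(S) = 4*S
419*k(11 - 10) + (241 + 101) = 419*(4*(11 - 10)) + (241 + 101) = 419*(4*1) + 342 = 419*4 + 342 = 1676 + 342 = 2018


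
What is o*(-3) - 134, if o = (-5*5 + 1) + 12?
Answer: -98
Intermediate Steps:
o = -12 (o = (-25 + 1) + 12 = -24 + 12 = -12)
o*(-3) - 134 = -12*(-3) - 134 = 36 - 134 = -98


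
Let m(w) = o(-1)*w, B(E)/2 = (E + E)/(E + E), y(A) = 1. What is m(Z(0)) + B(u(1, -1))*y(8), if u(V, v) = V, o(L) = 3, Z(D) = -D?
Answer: 2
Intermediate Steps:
B(E) = 2 (B(E) = 2*((E + E)/(E + E)) = 2*((2*E)/((2*E))) = 2*((2*E)*(1/(2*E))) = 2*1 = 2)
m(w) = 3*w
m(Z(0)) + B(u(1, -1))*y(8) = 3*(-1*0) + 2*1 = 3*0 + 2 = 0 + 2 = 2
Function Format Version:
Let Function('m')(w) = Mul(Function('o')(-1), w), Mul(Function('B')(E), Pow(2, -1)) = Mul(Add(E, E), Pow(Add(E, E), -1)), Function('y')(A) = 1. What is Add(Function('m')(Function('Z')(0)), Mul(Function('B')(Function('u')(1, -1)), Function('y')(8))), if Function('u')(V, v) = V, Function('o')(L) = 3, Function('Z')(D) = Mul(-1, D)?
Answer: 2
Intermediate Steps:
Function('B')(E) = 2 (Function('B')(E) = Mul(2, Mul(Add(E, E), Pow(Add(E, E), -1))) = Mul(2, Mul(Mul(2, E), Pow(Mul(2, E), -1))) = Mul(2, Mul(Mul(2, E), Mul(Rational(1, 2), Pow(E, -1)))) = Mul(2, 1) = 2)
Function('m')(w) = Mul(3, w)
Add(Function('m')(Function('Z')(0)), Mul(Function('B')(Function('u')(1, -1)), Function('y')(8))) = Add(Mul(3, Mul(-1, 0)), Mul(2, 1)) = Add(Mul(3, 0), 2) = Add(0, 2) = 2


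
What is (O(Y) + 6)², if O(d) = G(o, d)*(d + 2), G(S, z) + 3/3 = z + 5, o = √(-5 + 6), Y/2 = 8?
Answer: 133956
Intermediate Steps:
Y = 16 (Y = 2*8 = 16)
o = 1 (o = √1 = 1)
G(S, z) = 4 + z (G(S, z) = -1 + (z + 5) = -1 + (5 + z) = 4 + z)
O(d) = (2 + d)*(4 + d) (O(d) = (4 + d)*(d + 2) = (4 + d)*(2 + d) = (2 + d)*(4 + d))
(O(Y) + 6)² = ((2 + 16)*(4 + 16) + 6)² = (18*20 + 6)² = (360 + 6)² = 366² = 133956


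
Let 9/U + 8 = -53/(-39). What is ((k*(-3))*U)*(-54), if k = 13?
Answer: -739206/259 ≈ -2854.1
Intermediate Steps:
U = -351/259 (U = 9/(-8 - 53/(-39)) = 9/(-8 - 53*(-1/39)) = 9/(-8 + 53/39) = 9/(-259/39) = 9*(-39/259) = -351/259 ≈ -1.3552)
((k*(-3))*U)*(-54) = ((13*(-3))*(-351/259))*(-54) = -39*(-351/259)*(-54) = (13689/259)*(-54) = -739206/259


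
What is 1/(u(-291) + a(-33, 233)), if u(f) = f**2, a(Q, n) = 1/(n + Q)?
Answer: 200/16936201 ≈ 1.1809e-5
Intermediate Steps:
a(Q, n) = 1/(Q + n)
1/(u(-291) + a(-33, 233)) = 1/((-291)**2 + 1/(-33 + 233)) = 1/(84681 + 1/200) = 1/(16936201/200) = 200/16936201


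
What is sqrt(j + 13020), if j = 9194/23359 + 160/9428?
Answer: sqrt(39468655939001347114)/55057163 ≈ 114.11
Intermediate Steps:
j = 22604618/55057163 (j = 9194*(1/23359) + 160*(1/9428) = 9194/23359 + 40/2357 = 22604618/55057163 ≈ 0.41057)
sqrt(j + 13020) = sqrt(22604618/55057163 + 13020) = sqrt(716866866878/55057163) = sqrt(39468655939001347114)/55057163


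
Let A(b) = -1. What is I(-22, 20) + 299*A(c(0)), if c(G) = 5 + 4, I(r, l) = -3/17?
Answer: -5086/17 ≈ -299.18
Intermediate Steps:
I(r, l) = -3/17 (I(r, l) = -3*1/17 = -3/17)
c(G) = 9
I(-22, 20) + 299*A(c(0)) = -3/17 + 299*(-1) = -3/17 - 299 = -5086/17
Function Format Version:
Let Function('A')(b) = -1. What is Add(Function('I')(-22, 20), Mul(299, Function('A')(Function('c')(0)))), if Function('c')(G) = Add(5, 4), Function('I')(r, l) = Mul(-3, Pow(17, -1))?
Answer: Rational(-5086, 17) ≈ -299.18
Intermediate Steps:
Function('I')(r, l) = Rational(-3, 17) (Function('I')(r, l) = Mul(-3, Rational(1, 17)) = Rational(-3, 17))
Function('c')(G) = 9
Add(Function('I')(-22, 20), Mul(299, Function('A')(Function('c')(0)))) = Add(Rational(-3, 17), Mul(299, -1)) = Add(Rational(-3, 17), -299) = Rational(-5086, 17)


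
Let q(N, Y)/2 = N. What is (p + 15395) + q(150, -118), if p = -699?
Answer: 14996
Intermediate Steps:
q(N, Y) = 2*N
(p + 15395) + q(150, -118) = (-699 + 15395) + 2*150 = 14696 + 300 = 14996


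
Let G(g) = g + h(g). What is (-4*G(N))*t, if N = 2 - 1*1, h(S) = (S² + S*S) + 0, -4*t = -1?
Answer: -3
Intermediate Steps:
t = ¼ (t = -¼*(-1) = ¼ ≈ 0.25000)
h(S) = 2*S² (h(S) = (S² + S²) + 0 = 2*S² + 0 = 2*S²)
N = 1 (N = 2 - 1 = 1)
G(g) = g + 2*g²
(-4*G(N))*t = -4*(1 + 2*1)*(¼) = -4*(1 + 2)*(¼) = -4*3*(¼) = -12*¼ = -3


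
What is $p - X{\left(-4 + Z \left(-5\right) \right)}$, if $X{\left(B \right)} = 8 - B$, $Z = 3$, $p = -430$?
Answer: $-457$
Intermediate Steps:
$p - X{\left(-4 + Z \left(-5\right) \right)} = -430 - \left(8 - \left(-4 + 3 \left(-5\right)\right)\right) = -430 - \left(8 - \left(-4 - 15\right)\right) = -430 - \left(8 - -19\right) = -430 - \left(8 + 19\right) = -430 - 27 = -457$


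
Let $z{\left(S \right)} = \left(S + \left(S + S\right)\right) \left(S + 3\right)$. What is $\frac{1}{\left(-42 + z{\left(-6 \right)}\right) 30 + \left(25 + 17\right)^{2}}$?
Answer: $\frac{1}{2124} \approx 0.00047081$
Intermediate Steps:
$z{\left(S \right)} = 3 S \left(3 + S\right)$ ($z{\left(S \right)} = \left(S + 2 S\right) \left(3 + S\right) = 3 S \left(3 + S\right)$)
$\frac{1}{\left(-42 + z{\left(-6 \right)}\right) 30 + \left(25 + 17\right)^{2}} = \frac{1}{\left(-42 + 3 \left(-6\right) \left(3 - 6\right)\right) 30 + \left(25 + 17\right)^{2}} = \frac{1}{\left(-42 + 3 \left(-6\right) \left(-3\right)\right) 30 + 42^{2}} = \frac{1}{\left(-42 + 54\right) 30 + 1764} = \frac{1}{12 \cdot 30 + 1764} = \frac{1}{360 + 1764} = \frac{1}{2124}$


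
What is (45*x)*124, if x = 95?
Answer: 530100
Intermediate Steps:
(45*x)*124 = (45*95)*124 = 4275*124 = 530100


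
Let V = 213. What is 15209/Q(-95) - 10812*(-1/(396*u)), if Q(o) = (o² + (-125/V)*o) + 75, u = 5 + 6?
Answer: 2933052346/707913525 ≈ 4.1432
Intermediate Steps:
u = 11
Q(o) = 75 + o² - 125*o/213 (Q(o) = (o² + (-125/213)*o) + 75 = (o² + (-125*1/213)*o) + 75 = (o² - 125*o/213) + 75 = 75 + o² - 125*o/213)
15209/Q(-95) - 10812*(-1/(396*u)) = 15209/(75 + (-95)² - 125/213*(-95)) - 10812/((11*(-22))*18) = 15209/(75 + 9025 + 11875/213) - 10812/((-242*18)) = 15209/(1950175/213) - 10812/(-4356) = 15209*(213/1950175) - 10812*(-1/4356) = 3239517/1950175 + 901/363 = 2933052346/707913525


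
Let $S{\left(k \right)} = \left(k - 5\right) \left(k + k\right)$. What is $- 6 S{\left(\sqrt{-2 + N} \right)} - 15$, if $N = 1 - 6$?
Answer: $69 + 60 i \sqrt{7} \approx 69.0 + 158.75 i$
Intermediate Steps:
$N = -5$ ($N = 1 - 6 = -5$)
$S{\left(k \right)} = 2 k \left(-5 + k\right)$ ($S{\left(k \right)} = \left(-5 + k\right) 2 k = 2 k \left(-5 + k\right)$)
$- 6 S{\left(\sqrt{-2 + N} \right)} - 15 = - 6 \cdot 2 \sqrt{-2 - 5} \left(-5 + \sqrt{-2 - 5}\right) - 15 = - 6 \cdot 2 \sqrt{-7} \left(-5 + \sqrt{-7}\right) - 15 = - 6 \cdot 2 i \sqrt{7} \left(-5 + i \sqrt{7}\right) - 15 = - 12 i \sqrt{7} \left(-5 + i \sqrt{7}\right) - 15 = -15 - 12 i \sqrt{7} \left(-5 + i \sqrt{7}\right)$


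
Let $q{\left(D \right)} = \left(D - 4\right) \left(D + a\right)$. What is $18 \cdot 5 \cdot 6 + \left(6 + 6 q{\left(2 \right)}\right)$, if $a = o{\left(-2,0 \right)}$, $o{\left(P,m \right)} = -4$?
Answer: $570$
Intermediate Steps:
$a = -4$
$q{\left(D \right)} = \left(-4 + D\right)^{2}$ ($q{\left(D \right)} = \left(D - 4\right) \left(D - 4\right) = \left(-4 + D\right) \left(-4 + D\right) = \left(-4 + D\right)^{2}$)
$18 \cdot 5 \cdot 6 + \left(6 + 6 q{\left(2 \right)}\right) = 18 \cdot 5 \cdot 6 + \left(6 + 6 \left(16 + 2^{2} - 16\right)\right) = 18 \cdot 30 + \left(6 + 6 \left(16 + 4 - 16\right)\right) = 540 + \left(6 + 6 \cdot 4\right) = 540 + \left(6 + 24\right) = 540 + 30 = 570$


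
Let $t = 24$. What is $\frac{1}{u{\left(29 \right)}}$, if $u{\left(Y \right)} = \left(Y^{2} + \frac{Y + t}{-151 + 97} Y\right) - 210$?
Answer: $\frac{54}{32537} \approx 0.0016596$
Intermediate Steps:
$u{\left(Y \right)} = -210 + Y^{2} + Y \left(- \frac{4}{9} - \frac{Y}{54}\right)$ ($u{\left(Y \right)} = \left(Y^{2} + \frac{Y + 24}{-151 + 97} Y\right) - 210 = \left(Y^{2} + \frac{24 + Y}{-54} Y\right) - 210 = \left(Y^{2} + \left(24 + Y\right) \left(- \frac{1}{54}\right) Y\right) - 210 = \left(Y^{2} + \left(- \frac{4}{9} - \frac{Y}{54}\right) Y\right) - 210 = \left(Y^{2} + Y \left(- \frac{4}{9} - \frac{Y}{54}\right)\right) - 210 = -210 + Y^{2} + Y \left(- \frac{4}{9} - \frac{Y}{54}\right)$)
$\frac{1}{u{\left(29 \right)}} = \frac{1}{-210 - \frac{116}{9} + \frac{53 \cdot 29^{2}}{54}} = \frac{1}{-210 - \frac{116}{9} + \frac{53}{54} \cdot 841} = \frac{1}{-210 - \frac{116}{9} + \frac{44573}{54}} = \frac{1}{\frac{32537}{54}} = \frac{54}{32537}$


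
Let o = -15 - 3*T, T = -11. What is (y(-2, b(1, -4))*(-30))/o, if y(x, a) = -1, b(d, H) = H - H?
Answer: 5/3 ≈ 1.6667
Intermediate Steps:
b(d, H) = 0
o = 18 (o = -15 - 3*(-11) = -15 + 33 = 18)
(y(-2, b(1, -4))*(-30))/o = -1*(-30)/18 = 30*(1/18) = 5/3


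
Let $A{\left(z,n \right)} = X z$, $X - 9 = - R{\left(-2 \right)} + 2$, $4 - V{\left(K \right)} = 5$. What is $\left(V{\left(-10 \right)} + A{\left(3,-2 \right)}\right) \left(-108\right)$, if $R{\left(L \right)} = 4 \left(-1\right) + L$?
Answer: $-5400$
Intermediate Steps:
$V{\left(K \right)} = -1$ ($V{\left(K \right)} = 4 - 5 = -1$)
$R{\left(L \right)} = -4 + L$
$X = 17$ ($X = 9 + \left(- (-4 - 2) + 2\right) = 9 + \left(\left(-1\right) \left(-6\right) + 2\right) = 9 + \left(6 + 2\right) = 9 + 8 = 17$)
$A{\left(z,n \right)} = 17 z$
$\left(V{\left(-10 \right)} + A{\left(3,-2 \right)}\right) \left(-108\right) = \left(-1 + 17 \cdot 3\right) \left(-108\right) = \left(-1 + 51\right) \left(-108\right) = 50 \left(-108\right) = -5400$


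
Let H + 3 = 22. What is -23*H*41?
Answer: -17917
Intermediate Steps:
H = 19 (H = -3 + 22 = 19)
-23*H*41 = -23*19*41 = -437*41 = -17917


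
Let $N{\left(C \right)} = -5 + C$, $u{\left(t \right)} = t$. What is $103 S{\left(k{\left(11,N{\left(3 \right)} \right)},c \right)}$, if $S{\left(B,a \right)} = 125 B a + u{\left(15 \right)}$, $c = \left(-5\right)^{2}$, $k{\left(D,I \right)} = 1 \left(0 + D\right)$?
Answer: $3542170$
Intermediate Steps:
$k{\left(D,I \right)} = D$ ($k{\left(D,I \right)} = 1 D = D$)
$c = 25$
$S{\left(B,a \right)} = 15 + 125 B a$ ($S{\left(B,a \right)} = 125 B a + 15 = 15 + 125 B a$)
$103 S{\left(k{\left(11,N{\left(3 \right)} \right)},c \right)} = 103 \left(15 + 125 \cdot 11 \cdot 25\right) = 103 \left(15 + 34375\right) = 103 \cdot 34390 = 3542170$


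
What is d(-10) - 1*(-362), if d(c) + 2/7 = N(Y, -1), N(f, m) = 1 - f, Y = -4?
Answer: 2567/7 ≈ 366.71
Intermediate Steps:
d(c) = 33/7 (d(c) = -2/7 + (1 - 1*(-4)) = -2/7 + (1 + 4) = -2/7 + 5 = 33/7)
d(-10) - 1*(-362) = 33/7 - 1*(-362) = 33/7 + 362 = 2567/7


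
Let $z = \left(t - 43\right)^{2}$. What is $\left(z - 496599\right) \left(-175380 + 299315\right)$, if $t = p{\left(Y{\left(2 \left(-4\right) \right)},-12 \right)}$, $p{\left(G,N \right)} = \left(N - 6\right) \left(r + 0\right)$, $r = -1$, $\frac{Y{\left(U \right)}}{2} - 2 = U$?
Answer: $-61468537690$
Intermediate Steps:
$Y{\left(U \right)} = 4 + 2 U$
$p{\left(G,N \right)} = 6 - N$ ($p{\left(G,N \right)} = \left(N - 6\right) \left(-1 + 0\right) = \left(-6 + N\right) \left(-1\right) = 6 - N$)
$t = 18$ ($t = 6 - -12 = 6 + 12 = 18$)
$z = 625$ ($z = \left(18 - 43\right)^{2} = \left(-25\right)^{2} = 625$)
$\left(z - 496599\right) \left(-175380 + 299315\right) = \left(625 - 496599\right) \left(-175380 + 299315\right) = \left(-495974\right) 123935 = -61468537690$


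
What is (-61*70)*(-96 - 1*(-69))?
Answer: 115290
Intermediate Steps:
(-61*70)*(-96 - 1*(-69)) = -4270*(-96 + 69) = -4270*(-27) = 115290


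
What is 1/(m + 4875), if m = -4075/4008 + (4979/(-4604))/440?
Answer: 1014905760/4946631214021 ≈ 0.00020517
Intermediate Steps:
m = -1034365979/1014905760 (m = -4075*1/4008 + (4979*(-1/4604))*(1/440) = -4075/4008 - 4979/4604*1/440 = -4075/4008 - 4979/2025760 = -1034365979/1014905760 ≈ -1.0192)
1/(m + 4875) = 1/(-1034365979/1014905760 + 4875) = 1/(4946631214021/1014905760) = 1014905760/4946631214021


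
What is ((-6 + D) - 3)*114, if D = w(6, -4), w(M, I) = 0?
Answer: -1026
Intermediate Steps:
D = 0
((-6 + D) - 3)*114 = ((-6 + 0) - 3)*114 = (-6 - 3)*114 = -9*114 = -1026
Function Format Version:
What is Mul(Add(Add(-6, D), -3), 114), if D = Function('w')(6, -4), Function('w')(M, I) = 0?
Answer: -1026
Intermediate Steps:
D = 0
Mul(Add(Add(-6, D), -3), 114) = Mul(Add(Add(-6, 0), -3), 114) = Mul(Add(-6, -3), 114) = Mul(-9, 114) = -1026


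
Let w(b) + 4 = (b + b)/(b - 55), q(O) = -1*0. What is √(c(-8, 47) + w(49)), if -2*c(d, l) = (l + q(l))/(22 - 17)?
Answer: I*√22530/30 ≈ 5.0033*I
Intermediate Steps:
q(O) = 0
w(b) = -4 + 2*b/(-55 + b) (w(b) = -4 + (b + b)/(b - 55) = -4 + (2*b)/(-55 + b) = -4 + 2*b/(-55 + b))
c(d, l) = -l/10 (c(d, l) = -(l + 0)/(2*(22 - 17)) = -l/(2*5) = -l/10)
√(c(-8, 47) + w(49)) = √(-⅒*47 + 2*(110 - 1*49)/(-55 + 49)) = √(-47/10 + 2*(110 - 49)/(-6)) = √(-47/10 + 2*(-⅙)*61) = √(-47/10 - 61/3) = √(-751/30) = I*√22530/30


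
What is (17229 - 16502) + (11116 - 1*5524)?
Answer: 6319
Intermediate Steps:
(17229 - 16502) + (11116 - 1*5524) = 727 + (11116 - 5524) = 727 + 5592 = 6319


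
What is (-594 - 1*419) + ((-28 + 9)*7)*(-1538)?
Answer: 203541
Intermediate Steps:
(-594 - 1*419) + ((-28 + 9)*7)*(-1538) = (-594 - 419) - 19*7*(-1538) = -1013 - 133*(-1538) = -1013 + 204554 = 203541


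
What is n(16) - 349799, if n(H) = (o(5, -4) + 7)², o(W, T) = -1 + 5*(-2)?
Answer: -349783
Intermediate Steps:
o(W, T) = -11 (o(W, T) = -1 - 10 = -11)
n(H) = 16 (n(H) = (-11 + 7)² = (-4)² = 16)
n(16) - 349799 = 16 - 349799 = -349783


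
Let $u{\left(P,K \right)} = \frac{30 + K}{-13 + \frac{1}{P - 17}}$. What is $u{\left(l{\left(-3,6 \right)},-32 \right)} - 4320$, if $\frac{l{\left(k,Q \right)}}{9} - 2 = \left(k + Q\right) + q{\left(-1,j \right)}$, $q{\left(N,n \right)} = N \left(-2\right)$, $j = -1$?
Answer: $- \frac{2578948}{597} \approx -4319.8$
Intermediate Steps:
$q{\left(N,n \right)} = - 2 N$
$l{\left(k,Q \right)} = 36 + 9 Q + 9 k$ ($l{\left(k,Q \right)} = 18 + 9 \left(\left(k + Q\right) - -2\right) = 18 + 9 \left(\left(Q + k\right) + 2\right) = 18 + 9 \left(2 + Q + k\right) = 18 + \left(18 + 9 Q + 9 k\right) = 36 + 9 Q + 9 k$)
$u{\left(P,K \right)} = \frac{30 + K}{-13 + \frac{1}{-17 + P}}$
$u{\left(l{\left(-3,6 \right)},-32 \right)} - 4320 = \frac{510 - 30 \left(36 + 9 \cdot 6 + 9 \left(-3\right)\right) + 17 \left(-32\right) - - 32 \left(36 + 9 \cdot 6 + 9 \left(-3\right)\right)}{-222 + 13 \left(36 + 9 \cdot 6 + 9 \left(-3\right)\right)} - 4320 = \frac{510 - 30 \left(36 + 54 - 27\right) - 544 - - 32 \left(36 + 54 - 27\right)}{-222 + 13 \left(36 + 54 - 27\right)} - 4320 = \frac{510 - 1890 - 544 - \left(-32\right) 63}{-222 + 13 \cdot 63} - 4320 = \frac{510 - 1890 - 544 + 2016}{-222 + 819} - 4320 = \frac{1}{597} \cdot 92 - 4320 = \frac{92}{597} - 4320 = - \frac{2578948}{597}$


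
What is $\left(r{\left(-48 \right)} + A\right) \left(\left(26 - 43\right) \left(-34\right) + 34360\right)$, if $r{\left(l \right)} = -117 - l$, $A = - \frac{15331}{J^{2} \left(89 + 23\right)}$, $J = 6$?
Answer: $- \frac{569759199}{224} \approx -2.5436 \cdot 10^{6}$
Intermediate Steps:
$A = - \frac{15331}{4032}$ ($A = - \frac{15331}{6^{2} \left(89 + 23\right)} = - \frac{15331}{36 \cdot 112} = - \frac{15331}{4032} \approx -3.8023$)
$\left(r{\left(-48 \right)} + A\right) \left(\left(26 - 43\right) \left(-34\right) + 34360\right) = \left(\left(-117 - -48\right) - \frac{15331}{4032}\right) \left(\left(26 - 43\right) \left(-34\right) + 34360\right) = \left(\left(-117 + 48\right) - \frac{15331}{4032}\right) \left(\left(-17\right) \left(-34\right) + 34360\right) = \left(-69 - \frac{15331}{4032}\right) \left(578 + 34360\right) = \left(- \frac{293539}{4032}\right) 34938 = - \frac{569759199}{224}$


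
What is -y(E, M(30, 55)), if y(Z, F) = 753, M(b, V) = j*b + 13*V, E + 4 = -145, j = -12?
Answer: -753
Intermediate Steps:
E = -149 (E = -4 - 145 = -149)
M(b, V) = -12*b + 13*V
-y(E, M(30, 55)) = -1*753 = -753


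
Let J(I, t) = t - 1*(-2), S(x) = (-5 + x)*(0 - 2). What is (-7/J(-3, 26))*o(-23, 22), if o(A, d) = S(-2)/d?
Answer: -7/44 ≈ -0.15909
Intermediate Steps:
S(x) = 10 - 2*x (S(x) = (-5 + x)*(-2) = 10 - 2*x)
J(I, t) = 2 + t (J(I, t) = t + 2 = 2 + t)
o(A, d) = 14/d (o(A, d) = (10 - 2*(-2))/d = (10 + 4)/d = 14/d)
(-7/J(-3, 26))*o(-23, 22) = (-7/(2 + 26))*(14/22) = (-7/28)*(14*(1/22)) = -7*1/28*(7/11) = -1/4*7/11 = -7/44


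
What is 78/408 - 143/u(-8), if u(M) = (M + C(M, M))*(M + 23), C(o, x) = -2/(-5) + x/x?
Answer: 1001/612 ≈ 1.6356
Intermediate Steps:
C(o, x) = 7/5 (C(o, x) = -2*(-1/5) + 1 = 2/5 + 1 = 7/5)
u(M) = (23 + M)*(7/5 + M) (u(M) = (M + 7/5)*(M + 23) = (7/5 + M)*(23 + M) = (23 + M)*(7/5 + M))
78/408 - 143/u(-8) = 78/408 - 143/(161/5 + (-8)**2 + (122/5)*(-8)) = 78*(1/408) - 143/(161/5 + 64 - 976/5) = 13/68 - 143/(-99) = 13/68 - 143*(-1/99) = 13/68 + 13/9 = 1001/612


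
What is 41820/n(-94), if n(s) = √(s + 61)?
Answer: -13940*I*√33/11 ≈ -7279.9*I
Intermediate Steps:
n(s) = √(61 + s)
41820/n(-94) = 41820/(√(61 - 94)) = 41820/(√(-33)) = 41820/((I*√33)) = 41820*(-I*√33/33) = -13940*I*√33/11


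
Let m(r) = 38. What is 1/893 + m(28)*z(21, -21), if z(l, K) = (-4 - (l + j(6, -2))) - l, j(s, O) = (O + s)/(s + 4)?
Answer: -7872683/4465 ≈ -1763.2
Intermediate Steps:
j(s, O) = (O + s)/(4 + s)
z(l, K) = -22/5 - 2*l (z(l, K) = (-4 - (l + (-2 + 6)/(4 + 6))) - l = (-4 - (l + 4/10)) - l = (-4 - (l + (1/10)*4)) - l = (-4 - (l + 2/5)) - l = (-4 - (2/5 + l)) - l = (-4 + (-2/5 - l)) - l = (-22/5 - l) - l = -22/5 - 2*l)
1/893 + m(28)*z(21, -21) = 1/893 + 38*(-22/5 - 2*21) = 1/893 + 38*(-22/5 - 42) = 1/893 + 38*(-232/5) = 1/893 - 8816/5 = -7872683/4465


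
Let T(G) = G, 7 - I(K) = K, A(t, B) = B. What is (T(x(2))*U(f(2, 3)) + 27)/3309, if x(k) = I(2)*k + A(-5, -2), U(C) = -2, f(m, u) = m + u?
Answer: 11/3309 ≈ 0.0033243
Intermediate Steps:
I(K) = 7 - K
x(k) = -2 + 5*k (x(k) = (7 - 1*2)*k - 2 = (7 - 2)*k - 2 = 5*k - 2 = -2 + 5*k)
(T(x(2))*U(f(2, 3)) + 27)/3309 = ((-2 + 5*2)*(-2) + 27)/3309 = ((-2 + 10)*(-2) + 27)*(1/3309) = (8*(-2) + 27)*(1/3309) = (-16 + 27)*(1/3309) = 11*(1/3309) = 11/3309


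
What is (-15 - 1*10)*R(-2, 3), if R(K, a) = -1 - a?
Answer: 100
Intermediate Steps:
(-15 - 1*10)*R(-2, 3) = (-15 - 1*10)*(-1 - 1*3) = (-15 - 10)*(-1 - 3) = -25*(-4) = 100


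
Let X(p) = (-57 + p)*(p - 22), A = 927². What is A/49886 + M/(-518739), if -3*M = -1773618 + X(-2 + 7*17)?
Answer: 416369347015/25877813754 ≈ 16.090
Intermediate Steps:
A = 859329
X(p) = (-57 + p)*(-22 + p)
M = 589306 (M = -(-1773618 + (1254 + (-2 + 7*17)² - 79*(-2 + 7*17)))/3 = -(-1773618 + (1254 + (-2 + 119)² - 79*(-2 + 119)))/3 = -(-1773618 + (1254 + 117² - 79*117))/3 = -(-1773618 + (1254 + 13689 - 9243))/3 = -(-1773618 + 5700)/3 = -⅓*(-1767918) = 589306)
A/49886 + M/(-518739) = 859329/49886 + 589306/(-518739) = 859329*(1/49886) + 589306*(-1/518739) = 859329/49886 - 589306/518739 = 416369347015/25877813754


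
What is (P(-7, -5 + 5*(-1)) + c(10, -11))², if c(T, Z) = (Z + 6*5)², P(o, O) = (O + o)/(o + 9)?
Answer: 497025/4 ≈ 1.2426e+5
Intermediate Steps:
P(o, O) = (O + o)/(9 + o)
c(T, Z) = (30 + Z)² (c(T, Z) = (Z + 30)² = (30 + Z)²)
(P(-7, -5 + 5*(-1)) + c(10, -11))² = (((-5 + 5*(-1)) - 7)/(9 - 7) + (30 - 11)²)² = (((-5 - 5) - 7)/2 + 19²)² = ((-10 - 7)/2 + 361)² = ((½)*(-17) + 361)² = (-17/2 + 361)² = (705/2)² = 497025/4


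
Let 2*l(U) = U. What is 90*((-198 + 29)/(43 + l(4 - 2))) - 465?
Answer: -17835/22 ≈ -810.68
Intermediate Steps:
l(U) = U/2
90*((-198 + 29)/(43 + l(4 - 2))) - 465 = 90*((-198 + 29)/(43 + (4 - 2)/2)) - 465 = 90*(-169/(43 + (1/2)*2)) - 465 = 90*(-169/(43 + 1)) - 465 = 90*(-169/44) - 465 = -7605/22 - 465 = -17835/22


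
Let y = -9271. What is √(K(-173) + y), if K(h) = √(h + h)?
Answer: √(-9271 + I*√346) ≈ 0.0966 + 96.286*I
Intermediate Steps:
K(h) = √2*√h (K(h) = √(2*h) = √2*√h)
√(K(-173) + y) = √(√2*√(-173) - 9271) = √(√2*(I*√173) - 9271) = √(I*√346 - 9271) = √(-9271 + I*√346)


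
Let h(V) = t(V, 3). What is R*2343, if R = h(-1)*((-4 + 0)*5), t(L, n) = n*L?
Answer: 140580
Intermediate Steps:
t(L, n) = L*n
h(V) = 3*V (h(V) = V*3 = 3*V)
R = 60 (R = (3*(-1))*((-4 + 0)*5) = -(-12)*5 = -3*(-20) = 60)
R*2343 = 60*2343 = 140580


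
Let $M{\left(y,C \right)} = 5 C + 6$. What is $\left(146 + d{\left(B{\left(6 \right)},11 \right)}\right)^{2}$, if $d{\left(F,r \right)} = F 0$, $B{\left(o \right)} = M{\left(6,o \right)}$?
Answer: $21316$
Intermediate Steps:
$M{\left(y,C \right)} = 6 + 5 C$
$B{\left(o \right)} = 6 + 5 o$
$d{\left(F,r \right)} = 0$
$\left(146 + d{\left(B{\left(6 \right)},11 \right)}\right)^{2} = \left(146 + 0\right)^{2} = 146^{2} = 21316$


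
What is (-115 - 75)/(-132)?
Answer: 95/66 ≈ 1.4394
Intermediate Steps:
(-115 - 75)/(-132) = -1/132*(-190) = 95/66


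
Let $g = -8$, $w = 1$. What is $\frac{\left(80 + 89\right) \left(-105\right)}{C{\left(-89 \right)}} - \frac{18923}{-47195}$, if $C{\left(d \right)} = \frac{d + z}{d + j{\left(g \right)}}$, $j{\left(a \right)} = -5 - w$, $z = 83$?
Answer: $- \frac{26520012529}{94390} \approx -2.8096 \cdot 10^{5}$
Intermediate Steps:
$j{\left(a \right)} = -6$ ($j{\left(a \right)} = -5 - 1 = -6$)
$C{\left(d \right)} = \frac{83 + d}{-6 + d}$ ($C{\left(d \right)} = \frac{d + 83}{d - 6} = \frac{83 + d}{-6 + d}$)
$\frac{\left(80 + 89\right) \left(-105\right)}{C{\left(-89 \right)}} - \frac{18923}{-47195} = \frac{\left(80 + 89\right) \left(-105\right)}{\frac{1}{-6 - 89} \left(83 - 89\right)} - \frac{18923}{-47195} = \frac{169 \left(-105\right)}{\frac{1}{-95} \left(-6\right)} - - \frac{18923}{47195} = - \frac{17745}{\left(- \frac{1}{95}\right) \left(-6\right)} + \frac{18923}{47195} = - \frac{17745}{\frac{6}{95}} + \frac{18923}{47195} = \left(-17745\right) \frac{95}{6} + \frac{18923}{47195} = - \frac{561925}{2} + \frac{18923}{47195} = - \frac{26520012529}{94390}$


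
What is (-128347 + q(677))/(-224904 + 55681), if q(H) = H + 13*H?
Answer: 118869/169223 ≈ 0.70244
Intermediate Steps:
q(H) = 14*H
(-128347 + q(677))/(-224904 + 55681) = (-128347 + 14*677)/(-224904 + 55681) = (-128347 + 9478)/(-169223) = -118869*(-1/169223) = 118869/169223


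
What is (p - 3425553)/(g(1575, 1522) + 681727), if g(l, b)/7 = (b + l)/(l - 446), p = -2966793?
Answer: -3608479317/384845731 ≈ -9.3764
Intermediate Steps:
g(l, b) = 7*(b + l)/(-446 + l) (g(l, b) = 7*((b + l)/(l - 446)) = 7*((b + l)/(-446 + l)) = 7*(b + l)/(-446 + l))
(p - 3425553)/(g(1575, 1522) + 681727) = (-2966793 - 3425553)/(7*(1522 + 1575)/(-446 + 1575) + 681727) = -6392346/(7*3097/1129 + 681727) = -6392346/(7*(1/1129)*3097 + 681727) = -6392346/(21679/1129 + 681727) = -6392346/769691462/1129 = -6392346*1129/769691462 = -3608479317/384845731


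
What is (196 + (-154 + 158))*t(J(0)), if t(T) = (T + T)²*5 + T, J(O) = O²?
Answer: 0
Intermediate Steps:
t(T) = T + 20*T² (t(T) = (2*T)²*5 + T = (4*T²)*5 + T = 20*T² + T = T + 20*T²)
(196 + (-154 + 158))*t(J(0)) = (196 + (-154 + 158))*(0²*(1 + 20*0²)) = (196 + 4)*(0*(1 + 20*0)) = 200*(0*(1 + 0)) = 200*(0*1) = 200*0 = 0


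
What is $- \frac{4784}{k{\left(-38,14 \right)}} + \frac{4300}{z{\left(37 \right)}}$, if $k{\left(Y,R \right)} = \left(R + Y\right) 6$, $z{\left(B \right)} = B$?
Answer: $\frac{49763}{333} \approx 149.44$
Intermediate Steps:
$k{\left(Y,R \right)} = 6 R + 6 Y$
$- \frac{4784}{k{\left(-38,14 \right)}} + \frac{4300}{z{\left(37 \right)}} = - \frac{4784}{6 \cdot 14 + 6 \left(-38\right)} + \frac{4300}{37} = - \frac{4784}{84 - 228} + 4300 \cdot \frac{1}{37} = - \frac{4784}{-144} + \frac{4300}{37} = \left(-4784\right) \left(- \frac{1}{144}\right) + \frac{4300}{37} = \frac{299}{9} + \frac{4300}{37} = \frac{49763}{333}$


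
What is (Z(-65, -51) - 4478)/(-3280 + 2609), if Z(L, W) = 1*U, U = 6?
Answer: 4472/671 ≈ 6.6647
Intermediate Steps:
Z(L, W) = 6 (Z(L, W) = 1*6 = 6)
(Z(-65, -51) - 4478)/(-3280 + 2609) = (6 - 4478)/(-3280 + 2609) = -4472/(-671) = -4472*(-1/671) = 4472/671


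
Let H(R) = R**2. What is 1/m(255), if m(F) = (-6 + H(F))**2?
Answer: 1/4227470361 ≈ 2.3655e-10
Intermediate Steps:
m(F) = (-6 + F**2)**2
1/m(255) = 1/((-6 + 255**2)**2) = 1/((-6 + 65025)**2) = 1/(65019**2) = 1/4227470361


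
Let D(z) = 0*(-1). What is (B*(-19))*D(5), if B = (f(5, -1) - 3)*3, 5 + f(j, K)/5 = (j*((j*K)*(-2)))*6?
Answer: 0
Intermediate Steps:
D(z) = 0
f(j, K) = -25 - 60*K*j² (f(j, K) = -25 + 5*((j*((j*K)*(-2)))*6) = -25 + 5*((j*((K*j)*(-2)))*6) = -25 + 5*((j*(-2*K*j))*6) = -25 + 5*(-2*K*j²*6) = -25 + 5*(-12*K*j²) = -25 - 60*K*j²)
B = 4416 (B = ((-25 - 60*(-1)*5²) - 3)*3 = ((-25 - 60*(-1)*25) - 3)*3 = ((-25 + 1500) - 3)*3 = (1475 - 3)*3 = 1472*3 = 4416)
(B*(-19))*D(5) = (4416*(-19))*0 = -83904*0 = 0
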